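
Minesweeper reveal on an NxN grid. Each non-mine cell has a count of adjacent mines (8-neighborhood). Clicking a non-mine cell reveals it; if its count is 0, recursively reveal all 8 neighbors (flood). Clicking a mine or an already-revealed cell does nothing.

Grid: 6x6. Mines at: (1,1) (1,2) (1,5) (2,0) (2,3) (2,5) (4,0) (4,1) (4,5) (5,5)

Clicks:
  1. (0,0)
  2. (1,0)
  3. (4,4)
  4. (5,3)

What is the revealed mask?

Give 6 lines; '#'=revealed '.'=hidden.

Answer: #.....
#.....
......
..###.
..###.
..###.

Derivation:
Click 1 (0,0) count=1: revealed 1 new [(0,0)] -> total=1
Click 2 (1,0) count=2: revealed 1 new [(1,0)] -> total=2
Click 3 (4,4) count=2: revealed 1 new [(4,4)] -> total=3
Click 4 (5,3) count=0: revealed 8 new [(3,2) (3,3) (3,4) (4,2) (4,3) (5,2) (5,3) (5,4)] -> total=11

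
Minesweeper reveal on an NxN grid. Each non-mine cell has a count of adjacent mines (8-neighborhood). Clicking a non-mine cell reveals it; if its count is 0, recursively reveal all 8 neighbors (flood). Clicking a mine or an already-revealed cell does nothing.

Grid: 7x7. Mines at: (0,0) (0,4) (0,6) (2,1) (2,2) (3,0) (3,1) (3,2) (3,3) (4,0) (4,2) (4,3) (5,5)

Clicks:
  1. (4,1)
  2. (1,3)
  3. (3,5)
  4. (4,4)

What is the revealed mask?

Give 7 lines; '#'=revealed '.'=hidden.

Click 1 (4,1) count=5: revealed 1 new [(4,1)] -> total=1
Click 2 (1,3) count=2: revealed 1 new [(1,3)] -> total=2
Click 3 (3,5) count=0: revealed 12 new [(1,4) (1,5) (1,6) (2,4) (2,5) (2,6) (3,4) (3,5) (3,6) (4,4) (4,5) (4,6)] -> total=14
Click 4 (4,4) count=3: revealed 0 new [(none)] -> total=14

Answer: .......
...####
....###
....###
.#..###
.......
.......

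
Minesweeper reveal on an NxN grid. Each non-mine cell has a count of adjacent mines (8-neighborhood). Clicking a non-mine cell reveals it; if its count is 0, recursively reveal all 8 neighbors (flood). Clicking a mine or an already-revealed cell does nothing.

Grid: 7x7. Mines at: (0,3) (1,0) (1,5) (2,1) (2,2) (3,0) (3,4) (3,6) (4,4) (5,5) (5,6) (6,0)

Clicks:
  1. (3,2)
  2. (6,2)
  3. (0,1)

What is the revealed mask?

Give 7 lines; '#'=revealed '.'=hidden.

Click 1 (3,2) count=2: revealed 1 new [(3,2)] -> total=1
Click 2 (6,2) count=0: revealed 13 new [(3,1) (3,3) (4,1) (4,2) (4,3) (5,1) (5,2) (5,3) (5,4) (6,1) (6,2) (6,3) (6,4)] -> total=14
Click 3 (0,1) count=1: revealed 1 new [(0,1)] -> total=15

Answer: .#.....
.......
.......
.###...
.###...
.####..
.####..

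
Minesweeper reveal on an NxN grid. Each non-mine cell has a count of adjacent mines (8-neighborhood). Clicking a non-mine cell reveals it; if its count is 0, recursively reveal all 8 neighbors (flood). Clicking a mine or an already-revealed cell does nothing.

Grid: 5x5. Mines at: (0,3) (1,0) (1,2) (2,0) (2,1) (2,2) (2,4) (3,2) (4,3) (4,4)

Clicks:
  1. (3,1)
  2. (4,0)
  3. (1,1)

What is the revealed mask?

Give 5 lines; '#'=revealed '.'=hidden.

Answer: .....
.#...
.....
##...
##...

Derivation:
Click 1 (3,1) count=4: revealed 1 new [(3,1)] -> total=1
Click 2 (4,0) count=0: revealed 3 new [(3,0) (4,0) (4,1)] -> total=4
Click 3 (1,1) count=5: revealed 1 new [(1,1)] -> total=5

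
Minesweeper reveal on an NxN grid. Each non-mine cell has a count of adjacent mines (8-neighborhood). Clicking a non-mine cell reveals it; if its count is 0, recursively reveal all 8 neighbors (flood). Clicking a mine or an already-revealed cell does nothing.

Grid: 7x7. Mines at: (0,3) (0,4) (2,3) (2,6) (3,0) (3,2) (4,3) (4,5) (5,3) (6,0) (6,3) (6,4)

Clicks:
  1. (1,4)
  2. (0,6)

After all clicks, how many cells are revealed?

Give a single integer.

Click 1 (1,4) count=3: revealed 1 new [(1,4)] -> total=1
Click 2 (0,6) count=0: revealed 4 new [(0,5) (0,6) (1,5) (1,6)] -> total=5

Answer: 5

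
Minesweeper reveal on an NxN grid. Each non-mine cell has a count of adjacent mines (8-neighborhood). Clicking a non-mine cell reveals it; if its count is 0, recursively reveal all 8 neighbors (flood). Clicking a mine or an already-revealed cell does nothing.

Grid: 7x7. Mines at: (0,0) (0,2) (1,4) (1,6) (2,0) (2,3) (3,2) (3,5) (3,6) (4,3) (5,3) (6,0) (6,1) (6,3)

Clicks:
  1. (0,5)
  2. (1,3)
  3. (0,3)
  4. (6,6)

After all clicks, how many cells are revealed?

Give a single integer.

Answer: 12

Derivation:
Click 1 (0,5) count=2: revealed 1 new [(0,5)] -> total=1
Click 2 (1,3) count=3: revealed 1 new [(1,3)] -> total=2
Click 3 (0,3) count=2: revealed 1 new [(0,3)] -> total=3
Click 4 (6,6) count=0: revealed 9 new [(4,4) (4,5) (4,6) (5,4) (5,5) (5,6) (6,4) (6,5) (6,6)] -> total=12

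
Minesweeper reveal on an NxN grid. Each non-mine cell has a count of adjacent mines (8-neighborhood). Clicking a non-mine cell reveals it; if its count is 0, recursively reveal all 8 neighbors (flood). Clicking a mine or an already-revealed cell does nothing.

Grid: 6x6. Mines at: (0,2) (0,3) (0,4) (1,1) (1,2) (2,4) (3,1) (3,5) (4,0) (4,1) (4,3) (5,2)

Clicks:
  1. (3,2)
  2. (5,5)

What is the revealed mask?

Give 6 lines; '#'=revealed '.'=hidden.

Answer: ......
......
......
..#...
....##
....##

Derivation:
Click 1 (3,2) count=3: revealed 1 new [(3,2)] -> total=1
Click 2 (5,5) count=0: revealed 4 new [(4,4) (4,5) (5,4) (5,5)] -> total=5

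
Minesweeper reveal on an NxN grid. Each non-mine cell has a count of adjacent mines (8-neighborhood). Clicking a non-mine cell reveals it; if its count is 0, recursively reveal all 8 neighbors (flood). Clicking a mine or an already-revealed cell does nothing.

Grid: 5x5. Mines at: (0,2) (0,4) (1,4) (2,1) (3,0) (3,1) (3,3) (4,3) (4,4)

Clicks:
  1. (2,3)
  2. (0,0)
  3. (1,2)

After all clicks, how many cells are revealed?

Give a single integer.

Click 1 (2,3) count=2: revealed 1 new [(2,3)] -> total=1
Click 2 (0,0) count=0: revealed 4 new [(0,0) (0,1) (1,0) (1,1)] -> total=5
Click 3 (1,2) count=2: revealed 1 new [(1,2)] -> total=6

Answer: 6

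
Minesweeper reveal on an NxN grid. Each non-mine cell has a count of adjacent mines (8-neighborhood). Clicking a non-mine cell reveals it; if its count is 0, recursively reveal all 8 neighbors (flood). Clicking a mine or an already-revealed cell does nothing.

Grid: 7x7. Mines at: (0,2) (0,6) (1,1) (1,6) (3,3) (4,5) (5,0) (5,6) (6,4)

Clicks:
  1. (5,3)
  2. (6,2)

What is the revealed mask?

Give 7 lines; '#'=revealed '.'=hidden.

Click 1 (5,3) count=1: revealed 1 new [(5,3)] -> total=1
Click 2 (6,2) count=0: revealed 8 new [(4,1) (4,2) (4,3) (5,1) (5,2) (6,1) (6,2) (6,3)] -> total=9

Answer: .......
.......
.......
.......
.###...
.###...
.###...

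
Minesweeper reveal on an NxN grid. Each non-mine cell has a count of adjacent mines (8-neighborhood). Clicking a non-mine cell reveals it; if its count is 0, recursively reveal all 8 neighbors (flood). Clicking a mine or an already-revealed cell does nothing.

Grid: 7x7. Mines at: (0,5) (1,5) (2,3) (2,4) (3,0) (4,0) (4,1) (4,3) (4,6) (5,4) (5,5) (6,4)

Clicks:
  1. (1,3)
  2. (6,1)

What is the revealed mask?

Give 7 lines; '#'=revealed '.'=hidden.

Answer: .......
...#...
.......
.......
.......
####...
####...

Derivation:
Click 1 (1,3) count=2: revealed 1 new [(1,3)] -> total=1
Click 2 (6,1) count=0: revealed 8 new [(5,0) (5,1) (5,2) (5,3) (6,0) (6,1) (6,2) (6,3)] -> total=9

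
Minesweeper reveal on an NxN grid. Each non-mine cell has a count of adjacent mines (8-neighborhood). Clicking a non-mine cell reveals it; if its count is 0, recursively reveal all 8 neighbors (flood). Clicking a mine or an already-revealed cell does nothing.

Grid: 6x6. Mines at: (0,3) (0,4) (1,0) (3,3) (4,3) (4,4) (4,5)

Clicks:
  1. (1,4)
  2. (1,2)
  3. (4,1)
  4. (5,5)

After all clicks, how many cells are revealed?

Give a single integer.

Click 1 (1,4) count=2: revealed 1 new [(1,4)] -> total=1
Click 2 (1,2) count=1: revealed 1 new [(1,2)] -> total=2
Click 3 (4,1) count=0: revealed 12 new [(2,0) (2,1) (2,2) (3,0) (3,1) (3,2) (4,0) (4,1) (4,2) (5,0) (5,1) (5,2)] -> total=14
Click 4 (5,5) count=2: revealed 1 new [(5,5)] -> total=15

Answer: 15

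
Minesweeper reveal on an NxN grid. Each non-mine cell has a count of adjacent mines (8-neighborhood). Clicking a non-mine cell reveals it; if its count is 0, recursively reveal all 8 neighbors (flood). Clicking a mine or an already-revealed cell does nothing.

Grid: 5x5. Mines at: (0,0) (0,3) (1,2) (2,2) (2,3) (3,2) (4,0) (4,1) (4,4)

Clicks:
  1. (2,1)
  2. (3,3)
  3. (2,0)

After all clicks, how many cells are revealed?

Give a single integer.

Answer: 7

Derivation:
Click 1 (2,1) count=3: revealed 1 new [(2,1)] -> total=1
Click 2 (3,3) count=4: revealed 1 new [(3,3)] -> total=2
Click 3 (2,0) count=0: revealed 5 new [(1,0) (1,1) (2,0) (3,0) (3,1)] -> total=7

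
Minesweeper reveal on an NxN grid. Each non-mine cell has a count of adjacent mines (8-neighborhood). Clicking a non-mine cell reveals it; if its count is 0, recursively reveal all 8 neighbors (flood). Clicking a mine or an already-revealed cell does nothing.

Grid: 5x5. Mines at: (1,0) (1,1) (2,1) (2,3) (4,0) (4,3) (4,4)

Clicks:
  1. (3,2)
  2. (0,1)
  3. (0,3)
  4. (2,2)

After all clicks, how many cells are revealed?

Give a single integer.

Answer: 9

Derivation:
Click 1 (3,2) count=3: revealed 1 new [(3,2)] -> total=1
Click 2 (0,1) count=2: revealed 1 new [(0,1)] -> total=2
Click 3 (0,3) count=0: revealed 6 new [(0,2) (0,3) (0,4) (1,2) (1,3) (1,4)] -> total=8
Click 4 (2,2) count=3: revealed 1 new [(2,2)] -> total=9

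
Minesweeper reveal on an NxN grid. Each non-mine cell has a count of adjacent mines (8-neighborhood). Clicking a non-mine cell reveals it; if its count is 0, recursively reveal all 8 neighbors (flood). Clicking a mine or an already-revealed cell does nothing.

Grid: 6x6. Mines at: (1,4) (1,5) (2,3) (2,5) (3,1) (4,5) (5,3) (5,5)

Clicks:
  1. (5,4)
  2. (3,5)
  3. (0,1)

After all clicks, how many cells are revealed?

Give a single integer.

Click 1 (5,4) count=3: revealed 1 new [(5,4)] -> total=1
Click 2 (3,5) count=2: revealed 1 new [(3,5)] -> total=2
Click 3 (0,1) count=0: revealed 11 new [(0,0) (0,1) (0,2) (0,3) (1,0) (1,1) (1,2) (1,3) (2,0) (2,1) (2,2)] -> total=13

Answer: 13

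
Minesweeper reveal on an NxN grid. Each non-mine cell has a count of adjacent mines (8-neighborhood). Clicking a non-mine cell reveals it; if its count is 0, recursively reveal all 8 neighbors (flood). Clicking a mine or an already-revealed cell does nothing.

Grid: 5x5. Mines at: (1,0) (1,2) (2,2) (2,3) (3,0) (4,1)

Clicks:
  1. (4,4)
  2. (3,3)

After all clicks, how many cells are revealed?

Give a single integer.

Answer: 6

Derivation:
Click 1 (4,4) count=0: revealed 6 new [(3,2) (3,3) (3,4) (4,2) (4,3) (4,4)] -> total=6
Click 2 (3,3) count=2: revealed 0 new [(none)] -> total=6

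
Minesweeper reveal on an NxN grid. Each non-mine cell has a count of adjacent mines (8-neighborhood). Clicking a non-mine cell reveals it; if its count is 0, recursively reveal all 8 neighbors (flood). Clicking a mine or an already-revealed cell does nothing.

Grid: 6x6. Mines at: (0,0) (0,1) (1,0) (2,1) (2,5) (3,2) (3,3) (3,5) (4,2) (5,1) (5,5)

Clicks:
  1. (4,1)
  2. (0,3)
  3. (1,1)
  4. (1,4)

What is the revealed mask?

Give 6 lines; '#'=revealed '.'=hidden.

Click 1 (4,1) count=3: revealed 1 new [(4,1)] -> total=1
Click 2 (0,3) count=0: revealed 11 new [(0,2) (0,3) (0,4) (0,5) (1,2) (1,3) (1,4) (1,5) (2,2) (2,3) (2,4)] -> total=12
Click 3 (1,1) count=4: revealed 1 new [(1,1)] -> total=13
Click 4 (1,4) count=1: revealed 0 new [(none)] -> total=13

Answer: ..####
.#####
..###.
......
.#....
......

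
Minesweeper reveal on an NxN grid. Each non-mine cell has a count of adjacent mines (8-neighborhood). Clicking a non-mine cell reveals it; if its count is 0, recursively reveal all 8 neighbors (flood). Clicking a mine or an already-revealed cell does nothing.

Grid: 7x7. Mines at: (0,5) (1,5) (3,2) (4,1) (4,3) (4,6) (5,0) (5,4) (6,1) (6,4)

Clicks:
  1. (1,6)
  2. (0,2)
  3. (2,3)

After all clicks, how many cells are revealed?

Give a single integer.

Click 1 (1,6) count=2: revealed 1 new [(1,6)] -> total=1
Click 2 (0,2) count=0: revealed 17 new [(0,0) (0,1) (0,2) (0,3) (0,4) (1,0) (1,1) (1,2) (1,3) (1,4) (2,0) (2,1) (2,2) (2,3) (2,4) (3,0) (3,1)] -> total=18
Click 3 (2,3) count=1: revealed 0 new [(none)] -> total=18

Answer: 18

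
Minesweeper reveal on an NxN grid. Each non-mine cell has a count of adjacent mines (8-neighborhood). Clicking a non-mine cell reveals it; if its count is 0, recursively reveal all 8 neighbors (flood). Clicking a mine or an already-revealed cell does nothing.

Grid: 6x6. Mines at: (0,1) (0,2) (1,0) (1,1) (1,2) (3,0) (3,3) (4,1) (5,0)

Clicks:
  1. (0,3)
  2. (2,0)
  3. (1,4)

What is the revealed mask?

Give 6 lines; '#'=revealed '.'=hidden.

Click 1 (0,3) count=2: revealed 1 new [(0,3)] -> total=1
Click 2 (2,0) count=3: revealed 1 new [(2,0)] -> total=2
Click 3 (1,4) count=0: revealed 18 new [(0,4) (0,5) (1,3) (1,4) (1,5) (2,3) (2,4) (2,5) (3,4) (3,5) (4,2) (4,3) (4,4) (4,5) (5,2) (5,3) (5,4) (5,5)] -> total=20

Answer: ...###
...###
#..###
....##
..####
..####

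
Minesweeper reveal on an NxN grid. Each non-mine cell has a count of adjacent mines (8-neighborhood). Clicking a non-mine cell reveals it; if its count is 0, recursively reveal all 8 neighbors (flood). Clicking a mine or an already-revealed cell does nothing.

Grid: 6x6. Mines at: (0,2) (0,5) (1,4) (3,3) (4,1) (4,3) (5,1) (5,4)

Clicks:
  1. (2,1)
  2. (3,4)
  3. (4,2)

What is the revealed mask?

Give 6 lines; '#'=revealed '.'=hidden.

Click 1 (2,1) count=0: revealed 11 new [(0,0) (0,1) (1,0) (1,1) (1,2) (2,0) (2,1) (2,2) (3,0) (3,1) (3,2)] -> total=11
Click 2 (3,4) count=2: revealed 1 new [(3,4)] -> total=12
Click 3 (4,2) count=4: revealed 1 new [(4,2)] -> total=13

Answer: ##....
###...
###...
###.#.
..#...
......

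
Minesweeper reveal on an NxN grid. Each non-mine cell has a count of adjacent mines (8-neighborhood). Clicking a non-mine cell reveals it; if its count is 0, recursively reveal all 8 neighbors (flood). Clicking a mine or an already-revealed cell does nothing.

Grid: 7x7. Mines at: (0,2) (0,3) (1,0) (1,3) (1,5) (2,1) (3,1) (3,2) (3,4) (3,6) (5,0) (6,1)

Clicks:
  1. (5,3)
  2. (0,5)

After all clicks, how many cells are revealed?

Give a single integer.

Click 1 (5,3) count=0: revealed 15 new [(4,2) (4,3) (4,4) (4,5) (4,6) (5,2) (5,3) (5,4) (5,5) (5,6) (6,2) (6,3) (6,4) (6,5) (6,6)] -> total=15
Click 2 (0,5) count=1: revealed 1 new [(0,5)] -> total=16

Answer: 16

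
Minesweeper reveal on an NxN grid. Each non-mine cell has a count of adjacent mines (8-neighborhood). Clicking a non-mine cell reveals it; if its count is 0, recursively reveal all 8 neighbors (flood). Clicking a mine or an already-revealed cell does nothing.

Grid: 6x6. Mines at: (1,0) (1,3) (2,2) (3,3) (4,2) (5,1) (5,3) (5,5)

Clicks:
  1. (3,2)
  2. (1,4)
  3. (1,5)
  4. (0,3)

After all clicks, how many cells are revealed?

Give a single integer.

Click 1 (3,2) count=3: revealed 1 new [(3,2)] -> total=1
Click 2 (1,4) count=1: revealed 1 new [(1,4)] -> total=2
Click 3 (1,5) count=0: revealed 9 new [(0,4) (0,5) (1,5) (2,4) (2,5) (3,4) (3,5) (4,4) (4,5)] -> total=11
Click 4 (0,3) count=1: revealed 1 new [(0,3)] -> total=12

Answer: 12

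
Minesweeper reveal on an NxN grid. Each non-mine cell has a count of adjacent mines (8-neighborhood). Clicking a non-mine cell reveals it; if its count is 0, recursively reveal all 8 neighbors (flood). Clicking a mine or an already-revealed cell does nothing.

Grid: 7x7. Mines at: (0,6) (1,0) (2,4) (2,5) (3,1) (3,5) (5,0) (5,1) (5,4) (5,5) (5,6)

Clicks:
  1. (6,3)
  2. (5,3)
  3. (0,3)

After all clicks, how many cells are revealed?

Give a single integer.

Answer: 15

Derivation:
Click 1 (6,3) count=1: revealed 1 new [(6,3)] -> total=1
Click 2 (5,3) count=1: revealed 1 new [(5,3)] -> total=2
Click 3 (0,3) count=0: revealed 13 new [(0,1) (0,2) (0,3) (0,4) (0,5) (1,1) (1,2) (1,3) (1,4) (1,5) (2,1) (2,2) (2,3)] -> total=15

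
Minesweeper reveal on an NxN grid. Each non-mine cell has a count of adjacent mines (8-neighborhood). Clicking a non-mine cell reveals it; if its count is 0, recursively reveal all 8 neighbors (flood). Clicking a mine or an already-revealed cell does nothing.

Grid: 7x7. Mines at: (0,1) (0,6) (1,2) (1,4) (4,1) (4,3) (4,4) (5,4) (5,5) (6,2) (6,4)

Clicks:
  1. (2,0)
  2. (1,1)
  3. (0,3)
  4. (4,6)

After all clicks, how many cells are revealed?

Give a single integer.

Click 1 (2,0) count=0: revealed 6 new [(1,0) (1,1) (2,0) (2,1) (3,0) (3,1)] -> total=6
Click 2 (1,1) count=2: revealed 0 new [(none)] -> total=6
Click 3 (0,3) count=2: revealed 1 new [(0,3)] -> total=7
Click 4 (4,6) count=1: revealed 1 new [(4,6)] -> total=8

Answer: 8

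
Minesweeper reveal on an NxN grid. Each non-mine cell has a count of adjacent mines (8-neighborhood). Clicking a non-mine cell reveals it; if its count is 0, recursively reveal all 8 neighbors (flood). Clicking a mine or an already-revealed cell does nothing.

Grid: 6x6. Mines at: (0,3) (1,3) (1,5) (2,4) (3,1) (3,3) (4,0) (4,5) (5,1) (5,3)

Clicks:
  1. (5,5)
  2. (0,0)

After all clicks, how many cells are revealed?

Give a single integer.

Click 1 (5,5) count=1: revealed 1 new [(5,5)] -> total=1
Click 2 (0,0) count=0: revealed 9 new [(0,0) (0,1) (0,2) (1,0) (1,1) (1,2) (2,0) (2,1) (2,2)] -> total=10

Answer: 10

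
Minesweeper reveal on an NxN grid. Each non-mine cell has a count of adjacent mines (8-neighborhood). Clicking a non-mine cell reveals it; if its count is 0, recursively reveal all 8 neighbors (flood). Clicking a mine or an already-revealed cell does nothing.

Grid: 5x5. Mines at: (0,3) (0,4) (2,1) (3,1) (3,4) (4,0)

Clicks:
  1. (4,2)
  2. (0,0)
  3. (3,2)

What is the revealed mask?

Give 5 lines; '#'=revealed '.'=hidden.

Answer: ###..
###..
.....
..#..
..#..

Derivation:
Click 1 (4,2) count=1: revealed 1 new [(4,2)] -> total=1
Click 2 (0,0) count=0: revealed 6 new [(0,0) (0,1) (0,2) (1,0) (1,1) (1,2)] -> total=7
Click 3 (3,2) count=2: revealed 1 new [(3,2)] -> total=8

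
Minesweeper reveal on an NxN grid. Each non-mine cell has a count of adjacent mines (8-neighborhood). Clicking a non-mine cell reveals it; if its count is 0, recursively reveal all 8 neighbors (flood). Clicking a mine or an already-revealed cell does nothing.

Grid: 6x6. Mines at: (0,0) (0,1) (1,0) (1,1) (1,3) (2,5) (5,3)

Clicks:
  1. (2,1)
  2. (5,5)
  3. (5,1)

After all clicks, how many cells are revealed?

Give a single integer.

Answer: 22

Derivation:
Click 1 (2,1) count=2: revealed 1 new [(2,1)] -> total=1
Click 2 (5,5) count=0: revealed 6 new [(3,4) (3,5) (4,4) (4,5) (5,4) (5,5)] -> total=7
Click 3 (5,1) count=0: revealed 15 new [(2,0) (2,2) (2,3) (2,4) (3,0) (3,1) (3,2) (3,3) (4,0) (4,1) (4,2) (4,3) (5,0) (5,1) (5,2)] -> total=22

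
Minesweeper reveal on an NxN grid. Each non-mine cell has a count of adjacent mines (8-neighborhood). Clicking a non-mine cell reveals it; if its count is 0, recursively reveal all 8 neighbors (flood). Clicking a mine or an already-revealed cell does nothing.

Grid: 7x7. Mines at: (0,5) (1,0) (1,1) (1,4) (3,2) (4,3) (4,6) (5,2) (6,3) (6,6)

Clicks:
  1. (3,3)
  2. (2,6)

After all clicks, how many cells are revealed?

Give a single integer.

Click 1 (3,3) count=2: revealed 1 new [(3,3)] -> total=1
Click 2 (2,6) count=0: revealed 6 new [(1,5) (1,6) (2,5) (2,6) (3,5) (3,6)] -> total=7

Answer: 7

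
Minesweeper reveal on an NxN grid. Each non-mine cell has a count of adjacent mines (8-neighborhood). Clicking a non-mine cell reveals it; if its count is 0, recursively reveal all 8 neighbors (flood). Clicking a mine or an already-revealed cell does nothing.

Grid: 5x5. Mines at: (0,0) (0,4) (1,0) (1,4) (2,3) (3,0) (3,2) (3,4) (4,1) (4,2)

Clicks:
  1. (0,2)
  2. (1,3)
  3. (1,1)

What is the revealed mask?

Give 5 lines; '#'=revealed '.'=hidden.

Click 1 (0,2) count=0: revealed 6 new [(0,1) (0,2) (0,3) (1,1) (1,2) (1,3)] -> total=6
Click 2 (1,3) count=3: revealed 0 new [(none)] -> total=6
Click 3 (1,1) count=2: revealed 0 new [(none)] -> total=6

Answer: .###.
.###.
.....
.....
.....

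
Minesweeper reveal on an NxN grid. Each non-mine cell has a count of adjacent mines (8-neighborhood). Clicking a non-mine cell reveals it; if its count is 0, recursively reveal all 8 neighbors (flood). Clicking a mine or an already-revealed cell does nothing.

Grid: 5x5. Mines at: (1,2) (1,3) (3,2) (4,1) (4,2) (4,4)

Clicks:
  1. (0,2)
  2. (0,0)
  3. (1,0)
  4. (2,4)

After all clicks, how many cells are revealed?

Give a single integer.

Click 1 (0,2) count=2: revealed 1 new [(0,2)] -> total=1
Click 2 (0,0) count=0: revealed 8 new [(0,0) (0,1) (1,0) (1,1) (2,0) (2,1) (3,0) (3,1)] -> total=9
Click 3 (1,0) count=0: revealed 0 new [(none)] -> total=9
Click 4 (2,4) count=1: revealed 1 new [(2,4)] -> total=10

Answer: 10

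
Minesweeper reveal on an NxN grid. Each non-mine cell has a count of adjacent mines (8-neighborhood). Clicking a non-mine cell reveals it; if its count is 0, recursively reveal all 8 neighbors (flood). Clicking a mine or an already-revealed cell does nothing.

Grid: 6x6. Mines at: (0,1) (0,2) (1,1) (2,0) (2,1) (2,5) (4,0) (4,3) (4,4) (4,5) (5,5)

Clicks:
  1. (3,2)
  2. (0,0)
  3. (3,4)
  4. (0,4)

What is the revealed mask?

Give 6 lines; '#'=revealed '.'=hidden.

Click 1 (3,2) count=2: revealed 1 new [(3,2)] -> total=1
Click 2 (0,0) count=2: revealed 1 new [(0,0)] -> total=2
Click 3 (3,4) count=4: revealed 1 new [(3,4)] -> total=3
Click 4 (0,4) count=0: revealed 6 new [(0,3) (0,4) (0,5) (1,3) (1,4) (1,5)] -> total=9

Answer: #..###
...###
......
..#.#.
......
......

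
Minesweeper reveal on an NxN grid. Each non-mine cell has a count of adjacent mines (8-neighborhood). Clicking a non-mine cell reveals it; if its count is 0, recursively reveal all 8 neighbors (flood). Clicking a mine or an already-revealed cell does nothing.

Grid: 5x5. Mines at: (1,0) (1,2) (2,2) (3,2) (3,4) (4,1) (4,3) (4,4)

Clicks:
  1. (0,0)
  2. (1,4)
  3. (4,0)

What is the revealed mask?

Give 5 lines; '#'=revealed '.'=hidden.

Answer: #..##
...##
...##
.....
#....

Derivation:
Click 1 (0,0) count=1: revealed 1 new [(0,0)] -> total=1
Click 2 (1,4) count=0: revealed 6 new [(0,3) (0,4) (1,3) (1,4) (2,3) (2,4)] -> total=7
Click 3 (4,0) count=1: revealed 1 new [(4,0)] -> total=8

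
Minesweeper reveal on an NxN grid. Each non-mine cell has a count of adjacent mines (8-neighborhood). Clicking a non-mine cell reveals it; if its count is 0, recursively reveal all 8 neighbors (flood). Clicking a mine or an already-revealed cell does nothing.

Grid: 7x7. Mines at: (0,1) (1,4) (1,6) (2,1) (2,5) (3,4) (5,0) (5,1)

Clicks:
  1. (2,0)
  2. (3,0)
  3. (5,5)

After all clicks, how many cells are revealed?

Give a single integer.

Answer: 19

Derivation:
Click 1 (2,0) count=1: revealed 1 new [(2,0)] -> total=1
Click 2 (3,0) count=1: revealed 1 new [(3,0)] -> total=2
Click 3 (5,5) count=0: revealed 17 new [(3,5) (3,6) (4,2) (4,3) (4,4) (4,5) (4,6) (5,2) (5,3) (5,4) (5,5) (5,6) (6,2) (6,3) (6,4) (6,5) (6,6)] -> total=19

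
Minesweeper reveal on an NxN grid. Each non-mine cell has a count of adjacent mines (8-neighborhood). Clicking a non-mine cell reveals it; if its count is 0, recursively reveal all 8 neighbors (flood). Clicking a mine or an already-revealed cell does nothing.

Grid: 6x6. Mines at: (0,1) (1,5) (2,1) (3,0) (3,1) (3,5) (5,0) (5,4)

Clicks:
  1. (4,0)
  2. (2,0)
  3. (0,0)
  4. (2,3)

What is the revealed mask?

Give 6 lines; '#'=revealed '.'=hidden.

Click 1 (4,0) count=3: revealed 1 new [(4,0)] -> total=1
Click 2 (2,0) count=3: revealed 1 new [(2,0)] -> total=2
Click 3 (0,0) count=1: revealed 1 new [(0,0)] -> total=3
Click 4 (2,3) count=0: revealed 15 new [(0,2) (0,3) (0,4) (1,2) (1,3) (1,4) (2,2) (2,3) (2,4) (3,2) (3,3) (3,4) (4,2) (4,3) (4,4)] -> total=18

Answer: #.###.
..###.
#.###.
..###.
#.###.
......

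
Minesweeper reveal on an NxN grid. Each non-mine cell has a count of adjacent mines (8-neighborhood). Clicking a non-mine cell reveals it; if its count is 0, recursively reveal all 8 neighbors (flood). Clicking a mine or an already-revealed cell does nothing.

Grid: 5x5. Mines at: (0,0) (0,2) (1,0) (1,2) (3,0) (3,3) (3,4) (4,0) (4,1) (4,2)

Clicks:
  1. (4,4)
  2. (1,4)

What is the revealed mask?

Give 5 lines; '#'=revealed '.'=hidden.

Answer: ...##
...##
...##
.....
....#

Derivation:
Click 1 (4,4) count=2: revealed 1 new [(4,4)] -> total=1
Click 2 (1,4) count=0: revealed 6 new [(0,3) (0,4) (1,3) (1,4) (2,3) (2,4)] -> total=7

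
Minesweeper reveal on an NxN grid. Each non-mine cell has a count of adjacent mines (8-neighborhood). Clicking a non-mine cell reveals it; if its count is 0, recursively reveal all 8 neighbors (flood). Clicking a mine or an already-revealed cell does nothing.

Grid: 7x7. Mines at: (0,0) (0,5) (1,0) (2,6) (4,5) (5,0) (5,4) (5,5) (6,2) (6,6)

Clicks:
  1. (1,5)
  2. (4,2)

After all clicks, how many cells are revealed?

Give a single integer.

Click 1 (1,5) count=2: revealed 1 new [(1,5)] -> total=1
Click 2 (4,2) count=0: revealed 28 new [(0,1) (0,2) (0,3) (0,4) (1,1) (1,2) (1,3) (1,4) (2,0) (2,1) (2,2) (2,3) (2,4) (2,5) (3,0) (3,1) (3,2) (3,3) (3,4) (3,5) (4,0) (4,1) (4,2) (4,3) (4,4) (5,1) (5,2) (5,3)] -> total=29

Answer: 29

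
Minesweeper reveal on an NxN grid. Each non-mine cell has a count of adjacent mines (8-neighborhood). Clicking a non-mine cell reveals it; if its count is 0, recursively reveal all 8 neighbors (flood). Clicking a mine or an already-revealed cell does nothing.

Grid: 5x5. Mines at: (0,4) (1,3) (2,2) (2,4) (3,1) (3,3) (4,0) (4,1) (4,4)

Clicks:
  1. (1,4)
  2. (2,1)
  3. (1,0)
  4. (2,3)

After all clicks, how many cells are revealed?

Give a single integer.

Click 1 (1,4) count=3: revealed 1 new [(1,4)] -> total=1
Click 2 (2,1) count=2: revealed 1 new [(2,1)] -> total=2
Click 3 (1,0) count=0: revealed 7 new [(0,0) (0,1) (0,2) (1,0) (1,1) (1,2) (2,0)] -> total=9
Click 4 (2,3) count=4: revealed 1 new [(2,3)] -> total=10

Answer: 10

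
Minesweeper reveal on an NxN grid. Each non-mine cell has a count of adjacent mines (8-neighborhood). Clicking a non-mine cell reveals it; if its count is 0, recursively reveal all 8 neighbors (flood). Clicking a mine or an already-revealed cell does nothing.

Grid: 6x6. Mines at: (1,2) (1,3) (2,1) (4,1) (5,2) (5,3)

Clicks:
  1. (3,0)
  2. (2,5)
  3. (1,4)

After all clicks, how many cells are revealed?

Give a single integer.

Answer: 19

Derivation:
Click 1 (3,0) count=2: revealed 1 new [(3,0)] -> total=1
Click 2 (2,5) count=0: revealed 18 new [(0,4) (0,5) (1,4) (1,5) (2,2) (2,3) (2,4) (2,5) (3,2) (3,3) (3,4) (3,5) (4,2) (4,3) (4,4) (4,5) (5,4) (5,5)] -> total=19
Click 3 (1,4) count=1: revealed 0 new [(none)] -> total=19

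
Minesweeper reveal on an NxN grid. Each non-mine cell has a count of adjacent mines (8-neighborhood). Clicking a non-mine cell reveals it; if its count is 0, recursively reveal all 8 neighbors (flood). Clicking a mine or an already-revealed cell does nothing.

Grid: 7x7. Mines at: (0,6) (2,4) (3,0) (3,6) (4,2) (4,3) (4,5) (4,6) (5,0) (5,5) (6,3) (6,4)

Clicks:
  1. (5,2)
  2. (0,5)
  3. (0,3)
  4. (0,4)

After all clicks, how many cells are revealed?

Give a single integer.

Click 1 (5,2) count=3: revealed 1 new [(5,2)] -> total=1
Click 2 (0,5) count=1: revealed 1 new [(0,5)] -> total=2
Click 3 (0,3) count=0: revealed 18 new [(0,0) (0,1) (0,2) (0,3) (0,4) (1,0) (1,1) (1,2) (1,3) (1,4) (1,5) (2,0) (2,1) (2,2) (2,3) (3,1) (3,2) (3,3)] -> total=20
Click 4 (0,4) count=0: revealed 0 new [(none)] -> total=20

Answer: 20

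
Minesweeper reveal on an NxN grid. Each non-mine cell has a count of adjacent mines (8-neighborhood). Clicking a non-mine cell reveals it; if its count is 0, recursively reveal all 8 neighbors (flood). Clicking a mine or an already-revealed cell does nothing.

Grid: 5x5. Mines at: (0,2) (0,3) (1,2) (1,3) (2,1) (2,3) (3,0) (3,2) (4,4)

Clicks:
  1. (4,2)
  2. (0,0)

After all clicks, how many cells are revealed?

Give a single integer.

Answer: 5

Derivation:
Click 1 (4,2) count=1: revealed 1 new [(4,2)] -> total=1
Click 2 (0,0) count=0: revealed 4 new [(0,0) (0,1) (1,0) (1,1)] -> total=5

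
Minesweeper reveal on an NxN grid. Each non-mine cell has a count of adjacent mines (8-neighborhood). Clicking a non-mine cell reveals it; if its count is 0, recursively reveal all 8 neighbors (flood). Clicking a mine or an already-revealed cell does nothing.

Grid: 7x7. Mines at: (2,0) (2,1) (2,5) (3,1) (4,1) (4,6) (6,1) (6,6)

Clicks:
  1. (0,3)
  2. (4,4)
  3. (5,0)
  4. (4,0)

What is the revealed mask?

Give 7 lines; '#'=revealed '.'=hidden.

Click 1 (0,3) count=0: revealed 33 new [(0,0) (0,1) (0,2) (0,3) (0,4) (0,5) (0,6) (1,0) (1,1) (1,2) (1,3) (1,4) (1,5) (1,6) (2,2) (2,3) (2,4) (3,2) (3,3) (3,4) (3,5) (4,2) (4,3) (4,4) (4,5) (5,2) (5,3) (5,4) (5,5) (6,2) (6,3) (6,4) (6,5)] -> total=33
Click 2 (4,4) count=0: revealed 0 new [(none)] -> total=33
Click 3 (5,0) count=2: revealed 1 new [(5,0)] -> total=34
Click 4 (4,0) count=2: revealed 1 new [(4,0)] -> total=35

Answer: #######
#######
..###..
..####.
#.####.
#.####.
..####.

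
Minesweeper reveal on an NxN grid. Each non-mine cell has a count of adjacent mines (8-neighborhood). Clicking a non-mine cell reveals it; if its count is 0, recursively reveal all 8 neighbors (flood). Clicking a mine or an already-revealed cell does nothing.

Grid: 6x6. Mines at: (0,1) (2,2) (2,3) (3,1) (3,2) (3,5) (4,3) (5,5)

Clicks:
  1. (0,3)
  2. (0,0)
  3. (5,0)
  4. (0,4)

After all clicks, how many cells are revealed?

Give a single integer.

Answer: 17

Derivation:
Click 1 (0,3) count=0: revealed 10 new [(0,2) (0,3) (0,4) (0,5) (1,2) (1,3) (1,4) (1,5) (2,4) (2,5)] -> total=10
Click 2 (0,0) count=1: revealed 1 new [(0,0)] -> total=11
Click 3 (5,0) count=0: revealed 6 new [(4,0) (4,1) (4,2) (5,0) (5,1) (5,2)] -> total=17
Click 4 (0,4) count=0: revealed 0 new [(none)] -> total=17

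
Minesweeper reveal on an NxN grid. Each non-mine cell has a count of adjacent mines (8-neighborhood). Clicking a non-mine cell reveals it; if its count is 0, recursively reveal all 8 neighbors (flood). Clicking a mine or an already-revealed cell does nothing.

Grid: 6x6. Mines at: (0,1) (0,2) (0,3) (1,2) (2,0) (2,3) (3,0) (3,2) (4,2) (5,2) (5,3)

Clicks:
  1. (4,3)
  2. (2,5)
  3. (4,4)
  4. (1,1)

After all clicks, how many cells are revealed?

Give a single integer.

Click 1 (4,3) count=4: revealed 1 new [(4,3)] -> total=1
Click 2 (2,5) count=0: revealed 12 new [(0,4) (0,5) (1,4) (1,5) (2,4) (2,5) (3,4) (3,5) (4,4) (4,5) (5,4) (5,5)] -> total=13
Click 3 (4,4) count=1: revealed 0 new [(none)] -> total=13
Click 4 (1,1) count=4: revealed 1 new [(1,1)] -> total=14

Answer: 14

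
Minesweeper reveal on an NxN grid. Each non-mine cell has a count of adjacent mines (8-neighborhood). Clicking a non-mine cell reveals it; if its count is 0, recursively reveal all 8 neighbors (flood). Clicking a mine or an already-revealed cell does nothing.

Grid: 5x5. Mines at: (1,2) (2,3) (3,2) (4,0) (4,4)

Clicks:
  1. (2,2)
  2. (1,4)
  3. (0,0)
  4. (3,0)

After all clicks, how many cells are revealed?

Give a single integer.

Click 1 (2,2) count=3: revealed 1 new [(2,2)] -> total=1
Click 2 (1,4) count=1: revealed 1 new [(1,4)] -> total=2
Click 3 (0,0) count=0: revealed 8 new [(0,0) (0,1) (1,0) (1,1) (2,0) (2,1) (3,0) (3,1)] -> total=10
Click 4 (3,0) count=1: revealed 0 new [(none)] -> total=10

Answer: 10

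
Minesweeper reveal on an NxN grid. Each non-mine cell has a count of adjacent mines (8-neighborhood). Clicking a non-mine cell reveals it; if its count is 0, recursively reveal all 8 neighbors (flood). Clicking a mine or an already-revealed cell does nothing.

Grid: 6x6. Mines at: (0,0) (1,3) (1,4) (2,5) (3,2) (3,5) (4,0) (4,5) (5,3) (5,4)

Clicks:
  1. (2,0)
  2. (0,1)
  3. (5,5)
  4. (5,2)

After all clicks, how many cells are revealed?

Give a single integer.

Answer: 9

Derivation:
Click 1 (2,0) count=0: revealed 6 new [(1,0) (1,1) (2,0) (2,1) (3,0) (3,1)] -> total=6
Click 2 (0,1) count=1: revealed 1 new [(0,1)] -> total=7
Click 3 (5,5) count=2: revealed 1 new [(5,5)] -> total=8
Click 4 (5,2) count=1: revealed 1 new [(5,2)] -> total=9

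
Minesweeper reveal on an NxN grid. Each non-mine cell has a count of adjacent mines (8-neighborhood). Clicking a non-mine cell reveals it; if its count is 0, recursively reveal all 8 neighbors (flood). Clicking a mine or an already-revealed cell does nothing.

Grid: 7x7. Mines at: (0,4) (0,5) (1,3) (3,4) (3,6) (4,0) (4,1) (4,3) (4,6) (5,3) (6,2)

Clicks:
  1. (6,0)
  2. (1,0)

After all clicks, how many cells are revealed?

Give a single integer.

Answer: 16

Derivation:
Click 1 (6,0) count=0: revealed 4 new [(5,0) (5,1) (6,0) (6,1)] -> total=4
Click 2 (1,0) count=0: revealed 12 new [(0,0) (0,1) (0,2) (1,0) (1,1) (1,2) (2,0) (2,1) (2,2) (3,0) (3,1) (3,2)] -> total=16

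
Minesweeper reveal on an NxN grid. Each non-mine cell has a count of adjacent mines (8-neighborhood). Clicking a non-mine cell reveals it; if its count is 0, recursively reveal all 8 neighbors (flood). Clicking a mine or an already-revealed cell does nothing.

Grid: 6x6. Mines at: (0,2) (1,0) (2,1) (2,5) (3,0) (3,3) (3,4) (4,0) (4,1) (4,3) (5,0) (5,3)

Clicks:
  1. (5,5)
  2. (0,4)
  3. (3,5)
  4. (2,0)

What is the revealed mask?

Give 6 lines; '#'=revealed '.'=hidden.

Click 1 (5,5) count=0: revealed 4 new [(4,4) (4,5) (5,4) (5,5)] -> total=4
Click 2 (0,4) count=0: revealed 6 new [(0,3) (0,4) (0,5) (1,3) (1,4) (1,5)] -> total=10
Click 3 (3,5) count=2: revealed 1 new [(3,5)] -> total=11
Click 4 (2,0) count=3: revealed 1 new [(2,0)] -> total=12

Answer: ...###
...###
#.....
.....#
....##
....##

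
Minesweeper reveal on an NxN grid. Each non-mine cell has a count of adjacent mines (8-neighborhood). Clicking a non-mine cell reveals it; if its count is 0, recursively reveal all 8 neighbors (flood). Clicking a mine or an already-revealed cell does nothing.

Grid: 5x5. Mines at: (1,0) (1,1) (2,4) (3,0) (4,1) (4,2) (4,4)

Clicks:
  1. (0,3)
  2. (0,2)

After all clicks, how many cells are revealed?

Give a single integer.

Click 1 (0,3) count=0: revealed 6 new [(0,2) (0,3) (0,4) (1,2) (1,3) (1,4)] -> total=6
Click 2 (0,2) count=1: revealed 0 new [(none)] -> total=6

Answer: 6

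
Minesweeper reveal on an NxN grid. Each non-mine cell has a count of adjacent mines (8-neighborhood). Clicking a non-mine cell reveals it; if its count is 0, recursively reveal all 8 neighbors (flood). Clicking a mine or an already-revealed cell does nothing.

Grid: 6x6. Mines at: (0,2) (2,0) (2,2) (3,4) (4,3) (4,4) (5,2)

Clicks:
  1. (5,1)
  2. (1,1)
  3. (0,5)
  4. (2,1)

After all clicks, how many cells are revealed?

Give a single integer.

Click 1 (5,1) count=1: revealed 1 new [(5,1)] -> total=1
Click 2 (1,1) count=3: revealed 1 new [(1,1)] -> total=2
Click 3 (0,5) count=0: revealed 9 new [(0,3) (0,4) (0,5) (1,3) (1,4) (1,5) (2,3) (2,4) (2,5)] -> total=11
Click 4 (2,1) count=2: revealed 1 new [(2,1)] -> total=12

Answer: 12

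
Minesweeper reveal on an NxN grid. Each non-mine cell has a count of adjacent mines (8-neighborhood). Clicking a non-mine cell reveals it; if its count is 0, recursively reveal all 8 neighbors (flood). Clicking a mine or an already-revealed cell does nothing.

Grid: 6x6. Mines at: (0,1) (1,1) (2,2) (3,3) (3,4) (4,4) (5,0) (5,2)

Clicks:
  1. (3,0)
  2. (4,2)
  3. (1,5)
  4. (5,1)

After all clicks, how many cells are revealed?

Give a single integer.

Click 1 (3,0) count=0: revealed 6 new [(2,0) (2,1) (3,0) (3,1) (4,0) (4,1)] -> total=6
Click 2 (4,2) count=2: revealed 1 new [(4,2)] -> total=7
Click 3 (1,5) count=0: revealed 11 new [(0,2) (0,3) (0,4) (0,5) (1,2) (1,3) (1,4) (1,5) (2,3) (2,4) (2,5)] -> total=18
Click 4 (5,1) count=2: revealed 1 new [(5,1)] -> total=19

Answer: 19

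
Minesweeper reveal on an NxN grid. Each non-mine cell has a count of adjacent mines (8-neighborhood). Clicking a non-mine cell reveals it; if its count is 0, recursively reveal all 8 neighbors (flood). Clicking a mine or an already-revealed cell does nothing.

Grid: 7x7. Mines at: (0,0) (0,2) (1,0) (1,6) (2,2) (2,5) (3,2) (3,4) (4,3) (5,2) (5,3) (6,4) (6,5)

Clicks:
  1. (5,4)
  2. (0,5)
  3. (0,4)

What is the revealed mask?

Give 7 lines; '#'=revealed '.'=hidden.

Click 1 (5,4) count=4: revealed 1 new [(5,4)] -> total=1
Click 2 (0,5) count=1: revealed 1 new [(0,5)] -> total=2
Click 3 (0,4) count=0: revealed 5 new [(0,3) (0,4) (1,3) (1,4) (1,5)] -> total=7

Answer: ...###.
...###.
.......
.......
.......
....#..
.......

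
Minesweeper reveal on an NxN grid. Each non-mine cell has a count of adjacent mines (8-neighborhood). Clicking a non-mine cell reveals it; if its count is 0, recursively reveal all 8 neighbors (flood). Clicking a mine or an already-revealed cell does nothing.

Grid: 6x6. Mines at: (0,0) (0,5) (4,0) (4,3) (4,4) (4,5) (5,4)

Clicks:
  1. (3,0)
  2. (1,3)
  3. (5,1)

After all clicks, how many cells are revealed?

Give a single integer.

Answer: 23

Derivation:
Click 1 (3,0) count=1: revealed 1 new [(3,0)] -> total=1
Click 2 (1,3) count=0: revealed 21 new [(0,1) (0,2) (0,3) (0,4) (1,0) (1,1) (1,2) (1,3) (1,4) (1,5) (2,0) (2,1) (2,2) (2,3) (2,4) (2,5) (3,1) (3,2) (3,3) (3,4) (3,5)] -> total=22
Click 3 (5,1) count=1: revealed 1 new [(5,1)] -> total=23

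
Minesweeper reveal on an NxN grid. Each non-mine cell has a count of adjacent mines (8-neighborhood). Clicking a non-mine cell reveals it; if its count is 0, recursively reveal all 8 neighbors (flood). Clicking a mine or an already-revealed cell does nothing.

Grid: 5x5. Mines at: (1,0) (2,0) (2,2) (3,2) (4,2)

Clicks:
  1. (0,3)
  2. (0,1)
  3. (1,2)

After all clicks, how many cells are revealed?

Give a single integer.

Click 1 (0,3) count=0: revealed 14 new [(0,1) (0,2) (0,3) (0,4) (1,1) (1,2) (1,3) (1,4) (2,3) (2,4) (3,3) (3,4) (4,3) (4,4)] -> total=14
Click 2 (0,1) count=1: revealed 0 new [(none)] -> total=14
Click 3 (1,2) count=1: revealed 0 new [(none)] -> total=14

Answer: 14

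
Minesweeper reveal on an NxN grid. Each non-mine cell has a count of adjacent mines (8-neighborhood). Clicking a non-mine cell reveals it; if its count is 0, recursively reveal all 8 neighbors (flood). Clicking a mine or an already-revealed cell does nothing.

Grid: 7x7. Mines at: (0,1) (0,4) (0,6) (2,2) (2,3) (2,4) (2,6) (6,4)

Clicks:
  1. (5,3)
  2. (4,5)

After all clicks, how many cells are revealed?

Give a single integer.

Click 1 (5,3) count=1: revealed 1 new [(5,3)] -> total=1
Click 2 (4,5) count=0: revealed 30 new [(1,0) (1,1) (2,0) (2,1) (3,0) (3,1) (3,2) (3,3) (3,4) (3,5) (3,6) (4,0) (4,1) (4,2) (4,3) (4,4) (4,5) (4,6) (5,0) (5,1) (5,2) (5,4) (5,5) (5,6) (6,0) (6,1) (6,2) (6,3) (6,5) (6,6)] -> total=31

Answer: 31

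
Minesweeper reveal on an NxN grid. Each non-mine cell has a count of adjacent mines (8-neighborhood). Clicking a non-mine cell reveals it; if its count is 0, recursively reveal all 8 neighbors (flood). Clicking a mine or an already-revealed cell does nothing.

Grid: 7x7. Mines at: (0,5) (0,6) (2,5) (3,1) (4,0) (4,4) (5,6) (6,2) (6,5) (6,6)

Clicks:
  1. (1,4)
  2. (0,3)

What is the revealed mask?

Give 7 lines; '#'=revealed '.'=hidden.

Click 1 (1,4) count=2: revealed 1 new [(1,4)] -> total=1
Click 2 (0,3) count=0: revealed 17 new [(0,0) (0,1) (0,2) (0,3) (0,4) (1,0) (1,1) (1,2) (1,3) (2,0) (2,1) (2,2) (2,3) (2,4) (3,2) (3,3) (3,4)] -> total=18

Answer: #####..
#####..
#####..
..###..
.......
.......
.......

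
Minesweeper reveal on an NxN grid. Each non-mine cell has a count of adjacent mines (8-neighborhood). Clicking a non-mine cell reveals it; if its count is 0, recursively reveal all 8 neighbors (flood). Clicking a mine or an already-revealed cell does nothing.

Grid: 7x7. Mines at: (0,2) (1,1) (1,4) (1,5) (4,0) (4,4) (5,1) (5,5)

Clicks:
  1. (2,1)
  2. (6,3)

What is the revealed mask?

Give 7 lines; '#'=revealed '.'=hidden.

Click 1 (2,1) count=1: revealed 1 new [(2,1)] -> total=1
Click 2 (6,3) count=0: revealed 6 new [(5,2) (5,3) (5,4) (6,2) (6,3) (6,4)] -> total=7

Answer: .......
.......
.#.....
.......
.......
..###..
..###..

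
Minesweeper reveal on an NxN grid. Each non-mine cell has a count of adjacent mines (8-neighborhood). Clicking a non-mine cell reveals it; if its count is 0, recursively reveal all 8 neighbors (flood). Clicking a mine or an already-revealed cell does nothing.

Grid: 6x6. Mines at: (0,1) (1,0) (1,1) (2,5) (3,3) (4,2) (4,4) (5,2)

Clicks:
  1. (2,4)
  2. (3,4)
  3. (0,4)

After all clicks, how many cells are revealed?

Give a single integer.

Click 1 (2,4) count=2: revealed 1 new [(2,4)] -> total=1
Click 2 (3,4) count=3: revealed 1 new [(3,4)] -> total=2
Click 3 (0,4) count=0: revealed 10 new [(0,2) (0,3) (0,4) (0,5) (1,2) (1,3) (1,4) (1,5) (2,2) (2,3)] -> total=12

Answer: 12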